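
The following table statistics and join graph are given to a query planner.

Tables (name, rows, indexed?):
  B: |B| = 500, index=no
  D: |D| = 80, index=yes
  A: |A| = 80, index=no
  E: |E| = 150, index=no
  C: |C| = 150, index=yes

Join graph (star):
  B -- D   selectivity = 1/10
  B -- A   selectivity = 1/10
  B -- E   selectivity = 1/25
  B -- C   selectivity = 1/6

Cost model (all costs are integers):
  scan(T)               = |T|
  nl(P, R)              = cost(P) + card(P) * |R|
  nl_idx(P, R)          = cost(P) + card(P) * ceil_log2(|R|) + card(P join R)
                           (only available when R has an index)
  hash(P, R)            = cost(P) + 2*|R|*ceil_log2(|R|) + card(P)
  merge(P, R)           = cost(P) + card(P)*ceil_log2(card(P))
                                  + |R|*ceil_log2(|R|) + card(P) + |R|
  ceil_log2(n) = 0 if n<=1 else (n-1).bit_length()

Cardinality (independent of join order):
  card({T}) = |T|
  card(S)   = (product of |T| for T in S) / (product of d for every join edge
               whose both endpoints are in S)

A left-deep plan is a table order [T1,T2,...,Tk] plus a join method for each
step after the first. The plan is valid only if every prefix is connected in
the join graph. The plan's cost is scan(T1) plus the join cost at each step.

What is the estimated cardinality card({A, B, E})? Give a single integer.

24000

Tables in S: A(80), B(500), E(150)
Edges inside S: B-A(d=10), B-E(d=25)
numerator = 80 * 500 * 150 = 6000000
denominator = 10 * 25 = 250
card(S) = 6000000 / 250 = 24000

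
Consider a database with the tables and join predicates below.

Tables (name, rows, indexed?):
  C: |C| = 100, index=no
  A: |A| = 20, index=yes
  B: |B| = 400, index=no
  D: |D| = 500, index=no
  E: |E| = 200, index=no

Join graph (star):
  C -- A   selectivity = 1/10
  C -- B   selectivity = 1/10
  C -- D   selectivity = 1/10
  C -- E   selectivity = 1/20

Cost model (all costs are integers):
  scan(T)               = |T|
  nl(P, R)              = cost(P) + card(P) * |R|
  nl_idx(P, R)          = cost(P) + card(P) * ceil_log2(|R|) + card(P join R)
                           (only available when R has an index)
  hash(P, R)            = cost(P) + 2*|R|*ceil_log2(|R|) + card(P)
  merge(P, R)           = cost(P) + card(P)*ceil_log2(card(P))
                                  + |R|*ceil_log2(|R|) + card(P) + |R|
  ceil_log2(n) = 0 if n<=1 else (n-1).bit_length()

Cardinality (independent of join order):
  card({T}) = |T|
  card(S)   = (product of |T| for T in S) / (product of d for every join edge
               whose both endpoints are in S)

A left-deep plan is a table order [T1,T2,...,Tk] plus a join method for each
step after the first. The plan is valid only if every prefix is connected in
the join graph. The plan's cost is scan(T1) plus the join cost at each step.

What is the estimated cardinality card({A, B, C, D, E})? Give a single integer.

4000000

Tables in S: A(20), B(400), C(100), D(500), E(200)
Edges inside S: C-A(d=10), C-B(d=10), C-D(d=10), C-E(d=20)
numerator = 20 * 400 * 100 * 500 * 200 = 80000000000
denominator = 10 * 10 * 10 * 20 = 20000
card(S) = 80000000000 / 20000 = 4000000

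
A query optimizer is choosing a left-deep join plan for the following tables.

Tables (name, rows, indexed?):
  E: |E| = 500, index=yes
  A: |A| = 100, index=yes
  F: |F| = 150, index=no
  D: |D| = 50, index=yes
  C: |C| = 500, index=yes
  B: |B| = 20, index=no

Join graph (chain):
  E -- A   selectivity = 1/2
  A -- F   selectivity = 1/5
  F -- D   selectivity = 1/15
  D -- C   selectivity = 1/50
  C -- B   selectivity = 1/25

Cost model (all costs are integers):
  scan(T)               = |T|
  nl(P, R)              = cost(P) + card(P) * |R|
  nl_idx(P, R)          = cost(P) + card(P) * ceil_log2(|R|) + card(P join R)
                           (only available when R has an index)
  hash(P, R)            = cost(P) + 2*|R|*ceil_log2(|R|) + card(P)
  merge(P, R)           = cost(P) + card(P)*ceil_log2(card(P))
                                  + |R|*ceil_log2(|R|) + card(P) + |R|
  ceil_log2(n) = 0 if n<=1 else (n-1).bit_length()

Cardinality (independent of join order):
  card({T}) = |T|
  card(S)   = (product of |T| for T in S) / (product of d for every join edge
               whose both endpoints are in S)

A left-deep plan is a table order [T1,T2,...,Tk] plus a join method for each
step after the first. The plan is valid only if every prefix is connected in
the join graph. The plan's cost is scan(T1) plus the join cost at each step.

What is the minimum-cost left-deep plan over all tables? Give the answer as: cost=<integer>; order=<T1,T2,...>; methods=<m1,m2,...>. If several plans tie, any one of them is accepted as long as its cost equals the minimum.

cost=98800; order=B,C,D,F,A,E; methods=nl_idx,hash,hash,hash,hash

Selinger DP (subsets sized 1..n):
  {E}: scan cost=500, card=500
  {A}: scan cost=100, card=100
  {F}: scan cost=150, card=150
  {D}: scan cost=50, card=50
  {C}: scan cost=500, card=500
  {B}: scan cost=20, card=20
  {AE}: card=25000; try (A,hash)→2400, (E,merge)→5900, (A,merge)→6300, (E,hash)→9200, (E,nl_idx)→26000, (A,nl_idx)→29000 …(+2); best=2400 via (A,hash)
  {AF}: card=3000; try (A,hash)→1700, (F,merge)→2250, (A,merge)→2300, (F,hash)→2600, (A,nl_idx)→4200, (F,nl)→15100 …(+1); best=1700 via (A,hash)
  {DF}: card=500; try (D,hash)→900, (D,nl_idx)→1550, (F,merge)→1750, (D,merge)→1850, (F,hash)→2500, (F,nl)→7550 …(+1); best=900 via (D,hash)
  {CD}: card=500; try (C,nl_idx)→1000, (D,hash)→1600, (D,nl_idx)→4000, (C,merge)→5400, (D,merge)→5850, (C,hash)→9100 …(+2); best=1000 via (C,nl_idx)
  {BC}: card=400; try (C,nl_idx)→600, (B,hash)→1200, (C,merge)→5140, (B,merge)→5620, (C,hash)→9040, (C,nl)→10020 …(+1); best=600 via (C,nl_idx)
  {AEF}: card=750000; try (E,hash)→13700, (F,hash)→29800, (E,merge)→45700, (F,merge)→403750, (E,nl_idx)→778700, (E,nl)→1501700 …(+1); best=13700 via (E,hash)
  {ADF}: card=10000; try (A,hash)→2800, (D,hash)→5300, (A,merge)→6700, (A,nl_idx)→14400, (D,nl_idx)→29700, (D,merge)→41050 …(+2); best=2800 via (A,hash)
  {CDF}: card=5000; try (F,hash)→3900, (F,merge)→7350, (C,hash)→10400, (C,nl_idx)→10400, (C,merge)→10900, (F,nl)→76000 …(+1); best=3900 via (F,hash)
  {BCD}: card=400; try (D,hash)→1600, (B,hash)→1700, (D,nl_idx)→3400, (D,merge)→4950, (B,merge)→6120, (B,nl)→11000 …(+1); best=1600 via (D,hash)
  {ADEF}: card=2500000; try (E,hash)→21800, (E,merge)→157800, (D,hash)→764300, (E,nl_idx)→2592800, (E,nl)→5002800, (D,nl_idx)→7013700 …(+2); best=21800 via (E,hash)
  {ACDF}: card=100000; try (A,hash)→10300, (C,hash)→21800, (A,merge)→74700, (A,nl_idx)→138900, (C,merge)→157800, (C,nl_idx)→192800 …(+2); best=10300 via (A,hash)
  {BCDF}: card=4000; try (F,hash)→4400, (F,merge)→6950, (B,hash)→9100, (F,nl)→61600, (B,merge)→74020, (B,nl)→103900; best=4400 via (F,hash)
  {ACDEF}: card=25000000; try (E,hash)→119300, (E,merge)→1815300, (C,hash)→2530800, (E,nl_idx)→25910300, (C,nl_idx)→47521800, (E,nl)→50010300 …(+2); best=119300 via (E,hash)
  {ABCDF}: card=80000; try (A,hash)→9800, (A,merge)→57200, (B,hash)→110500, (A,nl_idx)→112400, (A,nl)→404400, (B,merge)→1810420 …(+1); best=9800 via (A,hash)
  {ABCDEF}: card=20000000; try (E,hash)→98800, (E,merge)→1454800, (E,nl_idx)→20729800, (B,hash)→25119500, (E,nl)→40009800, (B,nl)→500119300 …(+1); best=98800 via (E,hash)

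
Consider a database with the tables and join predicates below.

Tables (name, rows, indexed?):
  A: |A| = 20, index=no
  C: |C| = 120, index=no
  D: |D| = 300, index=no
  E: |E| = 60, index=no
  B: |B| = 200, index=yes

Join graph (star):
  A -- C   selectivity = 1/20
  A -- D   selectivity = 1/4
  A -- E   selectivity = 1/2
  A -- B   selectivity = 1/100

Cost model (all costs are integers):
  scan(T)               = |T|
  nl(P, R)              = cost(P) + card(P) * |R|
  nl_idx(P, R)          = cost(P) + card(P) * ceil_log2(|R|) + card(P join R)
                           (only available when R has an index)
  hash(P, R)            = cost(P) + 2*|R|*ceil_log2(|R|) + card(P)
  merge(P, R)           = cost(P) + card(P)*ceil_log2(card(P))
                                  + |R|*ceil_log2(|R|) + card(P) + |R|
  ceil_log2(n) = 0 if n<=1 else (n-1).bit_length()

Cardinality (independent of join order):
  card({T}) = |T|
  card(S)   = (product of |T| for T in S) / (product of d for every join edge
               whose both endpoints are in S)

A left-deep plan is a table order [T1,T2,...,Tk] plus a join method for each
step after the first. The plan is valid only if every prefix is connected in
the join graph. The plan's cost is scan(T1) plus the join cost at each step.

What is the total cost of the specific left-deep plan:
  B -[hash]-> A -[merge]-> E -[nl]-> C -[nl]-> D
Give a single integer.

2305300

step 1: scan B: cost=200, card=200
step 2: join A via hash
    card(P join A) = 200*20/(100) = 40
    cost = 200 + 2*20*5 + 200 = 600
step 3: join E via merge
    card(P join E) = 40*60/(2) = 1200
    cost = 600 + 40*6 + 60*6 + 40 + 60 = 1300
step 4: join C via nl
    card(P join C) = 1200*120/(20) = 7200
    cost = 1300 + 1200*120 = 145300
step 5: join D via nl
    card(P join D) = 7200*300/(4) = 540000
    cost = 145300 + 7200*300 = 2305300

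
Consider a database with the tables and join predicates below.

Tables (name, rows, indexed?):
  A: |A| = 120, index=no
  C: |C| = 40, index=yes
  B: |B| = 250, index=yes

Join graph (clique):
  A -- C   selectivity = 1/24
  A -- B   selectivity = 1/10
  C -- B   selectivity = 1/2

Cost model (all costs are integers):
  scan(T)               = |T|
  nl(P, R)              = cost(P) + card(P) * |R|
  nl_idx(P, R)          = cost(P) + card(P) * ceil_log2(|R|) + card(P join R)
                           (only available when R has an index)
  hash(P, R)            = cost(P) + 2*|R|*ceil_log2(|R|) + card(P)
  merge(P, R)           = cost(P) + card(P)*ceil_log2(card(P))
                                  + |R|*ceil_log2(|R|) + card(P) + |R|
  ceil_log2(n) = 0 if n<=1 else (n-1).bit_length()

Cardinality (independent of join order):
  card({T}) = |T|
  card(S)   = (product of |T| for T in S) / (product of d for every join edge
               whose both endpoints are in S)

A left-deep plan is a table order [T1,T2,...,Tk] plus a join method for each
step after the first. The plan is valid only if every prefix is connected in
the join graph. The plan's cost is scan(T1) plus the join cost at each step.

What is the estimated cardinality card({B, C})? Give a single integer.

5000

Tables in S: B(250), C(40)
Edges inside S: C-B(d=2)
numerator = 250 * 40 = 10000
denominator = 2 = 2
card(S) = 10000 / 2 = 5000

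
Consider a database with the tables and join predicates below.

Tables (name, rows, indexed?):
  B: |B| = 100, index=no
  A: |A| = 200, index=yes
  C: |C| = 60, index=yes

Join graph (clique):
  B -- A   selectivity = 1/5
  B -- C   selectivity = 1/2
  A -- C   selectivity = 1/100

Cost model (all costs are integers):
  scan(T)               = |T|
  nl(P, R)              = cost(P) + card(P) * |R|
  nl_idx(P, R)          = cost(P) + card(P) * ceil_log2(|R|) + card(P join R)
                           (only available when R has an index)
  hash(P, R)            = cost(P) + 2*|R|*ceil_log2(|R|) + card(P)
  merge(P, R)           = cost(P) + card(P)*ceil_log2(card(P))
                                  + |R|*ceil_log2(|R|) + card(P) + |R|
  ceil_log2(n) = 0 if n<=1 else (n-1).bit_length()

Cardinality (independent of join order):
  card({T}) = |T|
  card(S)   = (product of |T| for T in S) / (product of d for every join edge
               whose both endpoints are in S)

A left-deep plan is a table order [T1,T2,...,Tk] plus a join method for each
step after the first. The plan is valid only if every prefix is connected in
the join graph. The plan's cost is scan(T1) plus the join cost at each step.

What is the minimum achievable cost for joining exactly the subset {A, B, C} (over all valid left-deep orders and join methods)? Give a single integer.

Selinger DP over subsets of {A,B,C}:
  {B}: scan cost=100, card=100
  {A}: scan cost=200, card=200
  {C}: scan cost=60, card=60
  {AB}: card=4000; try (B,hash)→1800, (A,merge)→2700, (B,merge)→2800, (A,hash)→3400, (A,nl_idx)→4900, (A,nl)→20100 …(+1); best=1800 via (B,hash)
  {BC}: card=3000; try (C,hash)→920, (B,merge)→1280, (C,merge)→1320, (B,hash)→1520, (C,nl_idx)→3700, (B,nl)→6060 …(+1); best=920 via (C,hash)
  {AC}: card=120; try (A,nl_idx)→660, (C,hash)→1120, (C,nl_idx)→1520, (A,merge)→2280, (C,merge)→2420, (A,hash)→3320 …(+2); best=660 via (A,nl_idx)
  {ABC}: card=1200; try (B,hash)→2180, (B,merge)→2420, (C,hash)→6520, (A,hash)→7120, (B,nl)→12660, (A,nl_idx)→26120 …(+5); best=2180 via (B,hash)

2180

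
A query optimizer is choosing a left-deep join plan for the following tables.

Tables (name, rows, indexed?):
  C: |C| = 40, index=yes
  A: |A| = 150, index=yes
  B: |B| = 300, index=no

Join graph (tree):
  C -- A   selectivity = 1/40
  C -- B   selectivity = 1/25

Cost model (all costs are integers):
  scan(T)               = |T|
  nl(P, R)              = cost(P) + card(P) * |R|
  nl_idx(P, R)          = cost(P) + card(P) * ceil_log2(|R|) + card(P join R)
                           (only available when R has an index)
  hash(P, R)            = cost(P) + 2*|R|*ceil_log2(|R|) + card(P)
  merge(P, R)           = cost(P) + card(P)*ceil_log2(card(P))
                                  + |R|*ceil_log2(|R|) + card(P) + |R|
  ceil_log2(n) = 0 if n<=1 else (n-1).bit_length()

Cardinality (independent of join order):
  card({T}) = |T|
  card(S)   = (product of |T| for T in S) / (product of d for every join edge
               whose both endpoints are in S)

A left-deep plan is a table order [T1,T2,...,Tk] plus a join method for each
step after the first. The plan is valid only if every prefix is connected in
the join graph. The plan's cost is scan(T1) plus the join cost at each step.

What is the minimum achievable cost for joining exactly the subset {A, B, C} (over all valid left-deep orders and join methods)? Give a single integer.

Selinger DP over subsets of {A,B,C}:
  {C}: scan cost=40, card=40
  {A}: scan cost=150, card=150
  {B}: scan cost=300, card=300
  {AC}: card=150; try (A,nl_idx)→510, (C,hash)→780, (C,nl_idx)→1200, (A,merge)→1670, (C,merge)→1780, (A,hash)→2480 …(+2); best=510 via (A,nl_idx)
  {BC}: card=480; try (C,hash)→1080, (C,nl_idx)→2580, (B,merge)→3320, (C,merge)→3580, (B,hash)→5480, (B,nl)→12040 …(+1); best=1080 via (C,hash)
  {ABC}: card=1800; try (A,hash)→3960, (B,merge)→4860, (B,hash)→6060, (A,nl_idx)→6720, (A,merge)→7230, (B,nl)→45510 …(+1); best=3960 via (A,hash)

3960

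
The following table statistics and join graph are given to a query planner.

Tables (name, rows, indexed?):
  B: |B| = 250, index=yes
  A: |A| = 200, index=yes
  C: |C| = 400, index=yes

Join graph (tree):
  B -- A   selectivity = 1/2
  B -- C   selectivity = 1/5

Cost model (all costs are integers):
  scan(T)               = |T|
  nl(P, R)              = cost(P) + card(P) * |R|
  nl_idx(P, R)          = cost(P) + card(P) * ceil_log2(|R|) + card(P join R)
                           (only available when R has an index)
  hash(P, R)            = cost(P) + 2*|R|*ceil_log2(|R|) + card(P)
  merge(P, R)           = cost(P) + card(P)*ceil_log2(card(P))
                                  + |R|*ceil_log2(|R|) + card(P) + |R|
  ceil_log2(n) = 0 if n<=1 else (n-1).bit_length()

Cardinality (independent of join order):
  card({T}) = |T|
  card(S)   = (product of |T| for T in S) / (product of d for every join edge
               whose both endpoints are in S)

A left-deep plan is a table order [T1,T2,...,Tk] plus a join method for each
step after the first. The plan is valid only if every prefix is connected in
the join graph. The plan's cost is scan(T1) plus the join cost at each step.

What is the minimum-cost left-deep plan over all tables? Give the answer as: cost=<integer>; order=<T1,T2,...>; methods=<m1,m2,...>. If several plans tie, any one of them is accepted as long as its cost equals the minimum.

Selinger DP (subsets sized 1..n):
  {B}: scan cost=250, card=250
  {A}: scan cost=200, card=200
  {C}: scan cost=400, card=400
  {AB}: card=25000; try (A,hash)→3700, (B,merge)→4250, (A,merge)→4300, (B,hash)→4400, (B,nl_idx)→26800, (A,nl_idx)→27250 …(+2); best=3700 via (A,hash)
  {BC}: card=20000; try (B,hash)→4800, (C,merge)→6500, (B,merge)→6650, (C,hash)→7700, (C,nl_idx)→22500, (B,nl_idx)→23600 …(+2); best=4800 via (B,hash)
  {ABC}: card=2000000; try (A,hash)→28000, (C,hash)→35900, (A,merge)→326600, (C,merge)→407700, (A,nl_idx)→2164800, (C,nl_idx)→2228700 …(+2); best=28000 via (A,hash)

cost=28000; order=C,B,A; methods=hash,hash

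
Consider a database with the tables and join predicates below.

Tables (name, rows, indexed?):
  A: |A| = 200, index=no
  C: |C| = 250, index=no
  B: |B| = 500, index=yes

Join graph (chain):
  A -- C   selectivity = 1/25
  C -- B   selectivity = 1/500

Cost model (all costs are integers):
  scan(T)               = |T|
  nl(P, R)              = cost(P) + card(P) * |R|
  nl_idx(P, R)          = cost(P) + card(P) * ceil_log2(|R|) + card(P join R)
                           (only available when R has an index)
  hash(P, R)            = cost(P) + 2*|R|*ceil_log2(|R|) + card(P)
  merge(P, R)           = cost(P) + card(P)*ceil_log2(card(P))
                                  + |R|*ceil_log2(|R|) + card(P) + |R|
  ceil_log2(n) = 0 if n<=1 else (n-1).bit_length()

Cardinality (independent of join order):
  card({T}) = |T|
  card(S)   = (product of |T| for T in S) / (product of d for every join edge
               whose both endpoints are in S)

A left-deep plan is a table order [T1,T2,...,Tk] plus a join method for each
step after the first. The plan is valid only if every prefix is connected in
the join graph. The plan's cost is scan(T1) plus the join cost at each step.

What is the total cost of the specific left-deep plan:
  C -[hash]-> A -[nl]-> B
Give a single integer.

1003700

step 1: scan C: cost=250, card=250
step 2: join A via hash
    card(P join A) = 250*200/(25) = 2000
    cost = 250 + 2*200*8 + 250 = 3700
step 3: join B via nl
    card(P join B) = 2000*500/(500) = 2000
    cost = 3700 + 2000*500 = 1003700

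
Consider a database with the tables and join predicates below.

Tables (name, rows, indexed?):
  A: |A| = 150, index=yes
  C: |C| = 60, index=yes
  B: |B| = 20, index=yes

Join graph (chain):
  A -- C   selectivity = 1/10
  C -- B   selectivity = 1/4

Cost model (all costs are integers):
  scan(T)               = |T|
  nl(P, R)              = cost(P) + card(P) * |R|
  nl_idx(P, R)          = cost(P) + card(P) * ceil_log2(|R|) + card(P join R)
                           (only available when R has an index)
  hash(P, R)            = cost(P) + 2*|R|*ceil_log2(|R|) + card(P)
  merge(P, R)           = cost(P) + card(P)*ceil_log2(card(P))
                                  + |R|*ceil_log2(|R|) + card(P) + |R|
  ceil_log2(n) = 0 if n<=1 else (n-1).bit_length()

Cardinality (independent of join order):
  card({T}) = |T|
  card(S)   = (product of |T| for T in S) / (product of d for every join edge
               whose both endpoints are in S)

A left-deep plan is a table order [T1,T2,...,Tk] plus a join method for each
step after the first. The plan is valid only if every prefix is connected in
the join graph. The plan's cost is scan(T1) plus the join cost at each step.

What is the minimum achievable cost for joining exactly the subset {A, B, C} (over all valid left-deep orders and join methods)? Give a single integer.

Selinger DP over subsets of {A,B,C}:
  {A}: scan cost=150, card=150
  {C}: scan cost=60, card=60
  {B}: scan cost=20, card=20
  {AC}: card=900; try (C,hash)→1020, (A,nl_idx)→1440, (A,merge)→1830, (C,merge)→1920, (C,nl_idx)→1950, (A,hash)→2520 …(+2); best=1020 via (C,hash)
  {BC}: card=300; try (B,hash)→320, (C,nl_idx)→440, (C,merge)→560, (B,merge)→600, (B,nl_idx)→660, (C,hash)→760 …(+2); best=320 via (B,hash)
  {ABC}: card=4500; try (B,hash)→2120, (A,hash)→3020, (A,merge)→4670, (A,nl_idx)→7220, (B,nl_idx)→10020, (B,merge)→11040 …(+2); best=2120 via (B,hash)

2120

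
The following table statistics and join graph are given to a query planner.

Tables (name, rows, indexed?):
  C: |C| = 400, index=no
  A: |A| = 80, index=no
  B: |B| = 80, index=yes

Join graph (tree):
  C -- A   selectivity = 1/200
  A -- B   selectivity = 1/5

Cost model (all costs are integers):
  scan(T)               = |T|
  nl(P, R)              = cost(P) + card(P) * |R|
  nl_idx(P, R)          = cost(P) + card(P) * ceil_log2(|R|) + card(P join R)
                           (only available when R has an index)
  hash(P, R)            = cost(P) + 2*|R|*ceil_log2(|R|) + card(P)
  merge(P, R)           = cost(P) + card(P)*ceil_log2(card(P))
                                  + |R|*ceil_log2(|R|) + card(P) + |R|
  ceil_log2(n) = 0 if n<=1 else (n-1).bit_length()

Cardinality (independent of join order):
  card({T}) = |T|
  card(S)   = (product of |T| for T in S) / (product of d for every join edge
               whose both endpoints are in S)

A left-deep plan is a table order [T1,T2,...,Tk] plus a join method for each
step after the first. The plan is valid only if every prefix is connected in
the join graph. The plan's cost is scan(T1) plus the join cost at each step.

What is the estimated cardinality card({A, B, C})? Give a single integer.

2560

Tables in S: A(80), B(80), C(400)
Edges inside S: C-A(d=200), A-B(d=5)
numerator = 80 * 80 * 400 = 2560000
denominator = 200 * 5 = 1000
card(S) = 2560000 / 1000 = 2560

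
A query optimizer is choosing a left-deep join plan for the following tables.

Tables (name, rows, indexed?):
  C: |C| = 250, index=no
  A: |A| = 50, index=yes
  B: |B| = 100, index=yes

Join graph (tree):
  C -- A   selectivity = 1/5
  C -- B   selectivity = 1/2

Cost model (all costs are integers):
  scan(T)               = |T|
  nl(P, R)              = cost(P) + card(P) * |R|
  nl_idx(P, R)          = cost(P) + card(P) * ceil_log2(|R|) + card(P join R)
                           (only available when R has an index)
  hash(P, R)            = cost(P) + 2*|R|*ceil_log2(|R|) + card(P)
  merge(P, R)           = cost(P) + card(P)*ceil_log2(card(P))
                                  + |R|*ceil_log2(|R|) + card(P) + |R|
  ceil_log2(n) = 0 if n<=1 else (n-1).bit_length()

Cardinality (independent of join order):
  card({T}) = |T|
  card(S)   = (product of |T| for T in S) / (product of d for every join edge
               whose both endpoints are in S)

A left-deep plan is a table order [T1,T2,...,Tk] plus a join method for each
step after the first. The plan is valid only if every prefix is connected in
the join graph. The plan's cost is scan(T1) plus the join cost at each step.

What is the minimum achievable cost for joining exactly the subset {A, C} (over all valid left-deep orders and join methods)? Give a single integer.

1100

Selinger DP over subsets of {A,C}:
  {C}: scan cost=250, card=250
  {A}: scan cost=50, card=50
  {AC}: card=2500; try (A,hash)→1100, (C,merge)→2650, (A,merge)→2850, (C,hash)→4100, (A,nl_idx)→4250, (C,nl)→12550 …(+1); best=1100 via (A,hash)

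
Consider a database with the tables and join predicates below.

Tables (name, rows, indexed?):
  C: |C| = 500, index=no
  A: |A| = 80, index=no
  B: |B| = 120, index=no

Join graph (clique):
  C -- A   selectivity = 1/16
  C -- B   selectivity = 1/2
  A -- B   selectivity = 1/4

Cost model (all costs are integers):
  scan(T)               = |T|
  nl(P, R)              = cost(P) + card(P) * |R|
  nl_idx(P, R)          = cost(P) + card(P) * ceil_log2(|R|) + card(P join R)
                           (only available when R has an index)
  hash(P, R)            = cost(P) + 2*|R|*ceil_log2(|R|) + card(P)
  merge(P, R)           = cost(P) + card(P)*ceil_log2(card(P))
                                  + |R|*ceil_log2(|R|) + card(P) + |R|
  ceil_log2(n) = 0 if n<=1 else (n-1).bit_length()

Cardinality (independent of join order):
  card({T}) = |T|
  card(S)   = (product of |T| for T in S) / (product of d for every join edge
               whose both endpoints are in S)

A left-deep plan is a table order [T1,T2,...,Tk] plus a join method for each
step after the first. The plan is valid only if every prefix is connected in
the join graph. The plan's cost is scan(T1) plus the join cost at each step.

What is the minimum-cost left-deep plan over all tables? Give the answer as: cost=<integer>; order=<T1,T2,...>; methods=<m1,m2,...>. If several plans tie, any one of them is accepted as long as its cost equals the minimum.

cost=6300; order=C,A,B; methods=hash,hash

Selinger DP (subsets sized 1..n):
  {C}: scan cost=500, card=500
  {A}: scan cost=80, card=80
  {B}: scan cost=120, card=120
  {AC}: card=2500; try (A,hash)→2120, (C,merge)→5720, (A,merge)→6140, (C,hash)→9160, (C,nl)→40080, (A,nl)→40500; best=2120 via (A,hash)
  {BC}: card=30000; try (B,hash)→2680, (C,merge)→6080, (B,merge)→6460, (C,hash)→9240, (C,nl)→60120, (B,nl)→60500; best=2680 via (B,hash)
  {AB}: card=2400; try (A,hash)→1360, (B,merge)→1680, (A,merge)→1720, (B,hash)→1840, (B,nl)→9680, (A,nl)→9720; best=1360 via (A,hash)
  {ABC}: card=37500; try (B,hash)→6300, (C,hash)→12760, (A,hash)→33800, (B,merge)→35580, (C,merge)→37560, (B,nl)→302120 …(+3); best=6300 via (B,hash)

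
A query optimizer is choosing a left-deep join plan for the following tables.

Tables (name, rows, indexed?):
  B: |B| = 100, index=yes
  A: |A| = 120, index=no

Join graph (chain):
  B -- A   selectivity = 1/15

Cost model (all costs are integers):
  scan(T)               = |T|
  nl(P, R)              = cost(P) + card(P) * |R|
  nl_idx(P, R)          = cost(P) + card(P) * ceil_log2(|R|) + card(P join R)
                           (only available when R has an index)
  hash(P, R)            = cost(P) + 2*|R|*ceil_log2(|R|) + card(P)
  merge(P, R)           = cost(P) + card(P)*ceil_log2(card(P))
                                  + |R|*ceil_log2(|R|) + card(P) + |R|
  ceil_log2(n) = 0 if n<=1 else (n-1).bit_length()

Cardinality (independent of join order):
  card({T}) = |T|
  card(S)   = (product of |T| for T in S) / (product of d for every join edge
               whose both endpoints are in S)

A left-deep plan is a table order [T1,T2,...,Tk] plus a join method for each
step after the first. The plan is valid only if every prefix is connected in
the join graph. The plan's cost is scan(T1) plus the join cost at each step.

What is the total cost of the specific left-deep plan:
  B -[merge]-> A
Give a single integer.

step 1: scan B: cost=100, card=100
step 2: join A via merge
    card(P join A) = 100*120/(15) = 800
    cost = 100 + 100*7 + 120*7 + 100 + 120 = 1860

1860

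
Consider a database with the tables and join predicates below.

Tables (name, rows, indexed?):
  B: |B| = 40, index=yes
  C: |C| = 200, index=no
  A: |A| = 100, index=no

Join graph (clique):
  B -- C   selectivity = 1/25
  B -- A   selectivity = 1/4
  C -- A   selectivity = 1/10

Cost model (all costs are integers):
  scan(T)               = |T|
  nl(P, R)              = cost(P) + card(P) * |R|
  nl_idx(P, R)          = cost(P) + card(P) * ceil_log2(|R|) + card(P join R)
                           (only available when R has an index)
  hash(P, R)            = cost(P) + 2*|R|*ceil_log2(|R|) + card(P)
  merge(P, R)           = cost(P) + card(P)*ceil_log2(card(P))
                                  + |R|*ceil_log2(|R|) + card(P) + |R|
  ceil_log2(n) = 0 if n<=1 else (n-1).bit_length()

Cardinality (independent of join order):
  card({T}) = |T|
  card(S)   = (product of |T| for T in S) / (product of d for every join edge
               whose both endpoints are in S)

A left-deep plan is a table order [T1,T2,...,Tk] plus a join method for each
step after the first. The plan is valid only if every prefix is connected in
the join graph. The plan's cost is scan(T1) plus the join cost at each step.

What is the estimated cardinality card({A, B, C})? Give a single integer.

Tables in S: A(100), B(40), C(200)
Edges inside S: B-C(d=25), B-A(d=4), C-A(d=10)
numerator = 100 * 40 * 200 = 800000
denominator = 25 * 4 * 10 = 1000
card(S) = 800000 / 1000 = 800

800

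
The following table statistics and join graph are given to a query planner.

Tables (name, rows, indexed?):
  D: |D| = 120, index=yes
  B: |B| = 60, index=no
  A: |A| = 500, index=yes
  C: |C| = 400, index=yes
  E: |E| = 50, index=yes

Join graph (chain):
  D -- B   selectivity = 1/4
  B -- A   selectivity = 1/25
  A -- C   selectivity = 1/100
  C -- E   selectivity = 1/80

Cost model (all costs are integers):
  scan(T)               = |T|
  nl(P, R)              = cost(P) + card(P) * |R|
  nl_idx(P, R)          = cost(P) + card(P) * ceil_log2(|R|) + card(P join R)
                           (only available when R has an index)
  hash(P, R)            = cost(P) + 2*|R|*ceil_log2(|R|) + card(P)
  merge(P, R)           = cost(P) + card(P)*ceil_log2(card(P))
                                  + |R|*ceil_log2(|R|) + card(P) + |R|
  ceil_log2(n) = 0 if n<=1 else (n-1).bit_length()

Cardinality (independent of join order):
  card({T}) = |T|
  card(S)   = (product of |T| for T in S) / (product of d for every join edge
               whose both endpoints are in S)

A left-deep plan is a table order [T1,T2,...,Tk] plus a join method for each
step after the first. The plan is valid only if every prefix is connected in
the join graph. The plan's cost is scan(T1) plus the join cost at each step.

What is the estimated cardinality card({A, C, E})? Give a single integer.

1250

Tables in S: A(500), C(400), E(50)
Edges inside S: A-C(d=100), C-E(d=80)
numerator = 500 * 400 * 50 = 10000000
denominator = 100 * 80 = 8000
card(S) = 10000000 / 8000 = 1250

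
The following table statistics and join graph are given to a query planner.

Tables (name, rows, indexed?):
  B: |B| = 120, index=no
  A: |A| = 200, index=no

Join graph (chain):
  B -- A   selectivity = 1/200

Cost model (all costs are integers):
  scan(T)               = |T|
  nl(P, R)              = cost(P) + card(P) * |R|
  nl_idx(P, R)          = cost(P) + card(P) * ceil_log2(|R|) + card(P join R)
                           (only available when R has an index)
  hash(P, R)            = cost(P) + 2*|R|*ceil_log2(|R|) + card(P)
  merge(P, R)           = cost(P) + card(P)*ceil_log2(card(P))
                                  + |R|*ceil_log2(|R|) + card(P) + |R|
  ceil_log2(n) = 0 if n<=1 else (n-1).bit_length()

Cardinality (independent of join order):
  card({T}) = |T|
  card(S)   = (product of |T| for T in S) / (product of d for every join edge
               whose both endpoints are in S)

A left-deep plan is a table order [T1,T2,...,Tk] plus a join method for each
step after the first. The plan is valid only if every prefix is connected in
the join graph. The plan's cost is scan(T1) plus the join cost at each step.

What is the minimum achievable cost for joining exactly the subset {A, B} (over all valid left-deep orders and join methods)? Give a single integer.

Selinger DP over subsets of {A,B}:
  {B}: scan cost=120, card=120
  {A}: scan cost=200, card=200
  {AB}: card=120; try (B,hash)→2080, (A,merge)→2880, (B,merge)→2960, (A,hash)→3440, (A,nl)→24120, (B,nl)→24200; best=2080 via (B,hash)

2080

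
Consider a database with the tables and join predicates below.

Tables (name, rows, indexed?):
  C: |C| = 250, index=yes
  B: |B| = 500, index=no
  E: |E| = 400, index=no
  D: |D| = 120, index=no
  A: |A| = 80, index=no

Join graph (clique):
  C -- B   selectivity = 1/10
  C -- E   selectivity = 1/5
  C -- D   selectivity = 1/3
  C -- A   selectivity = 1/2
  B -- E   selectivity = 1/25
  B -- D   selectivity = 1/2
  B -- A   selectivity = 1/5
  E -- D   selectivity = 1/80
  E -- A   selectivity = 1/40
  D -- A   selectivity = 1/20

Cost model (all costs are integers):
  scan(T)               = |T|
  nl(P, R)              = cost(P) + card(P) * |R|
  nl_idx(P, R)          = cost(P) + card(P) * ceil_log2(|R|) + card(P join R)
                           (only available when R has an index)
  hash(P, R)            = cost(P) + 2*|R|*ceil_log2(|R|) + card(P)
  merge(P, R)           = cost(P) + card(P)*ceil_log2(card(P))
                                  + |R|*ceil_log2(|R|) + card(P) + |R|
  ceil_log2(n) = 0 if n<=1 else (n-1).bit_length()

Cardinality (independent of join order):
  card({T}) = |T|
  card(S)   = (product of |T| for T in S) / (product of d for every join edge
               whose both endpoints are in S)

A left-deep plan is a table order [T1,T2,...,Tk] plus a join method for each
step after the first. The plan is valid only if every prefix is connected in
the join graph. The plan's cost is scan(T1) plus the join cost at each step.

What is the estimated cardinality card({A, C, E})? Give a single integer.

20000

Tables in S: A(80), C(250), E(400)
Edges inside S: C-E(d=5), C-A(d=2), E-A(d=40)
numerator = 80 * 250 * 400 = 8000000
denominator = 5 * 2 * 40 = 400
card(S) = 8000000 / 400 = 20000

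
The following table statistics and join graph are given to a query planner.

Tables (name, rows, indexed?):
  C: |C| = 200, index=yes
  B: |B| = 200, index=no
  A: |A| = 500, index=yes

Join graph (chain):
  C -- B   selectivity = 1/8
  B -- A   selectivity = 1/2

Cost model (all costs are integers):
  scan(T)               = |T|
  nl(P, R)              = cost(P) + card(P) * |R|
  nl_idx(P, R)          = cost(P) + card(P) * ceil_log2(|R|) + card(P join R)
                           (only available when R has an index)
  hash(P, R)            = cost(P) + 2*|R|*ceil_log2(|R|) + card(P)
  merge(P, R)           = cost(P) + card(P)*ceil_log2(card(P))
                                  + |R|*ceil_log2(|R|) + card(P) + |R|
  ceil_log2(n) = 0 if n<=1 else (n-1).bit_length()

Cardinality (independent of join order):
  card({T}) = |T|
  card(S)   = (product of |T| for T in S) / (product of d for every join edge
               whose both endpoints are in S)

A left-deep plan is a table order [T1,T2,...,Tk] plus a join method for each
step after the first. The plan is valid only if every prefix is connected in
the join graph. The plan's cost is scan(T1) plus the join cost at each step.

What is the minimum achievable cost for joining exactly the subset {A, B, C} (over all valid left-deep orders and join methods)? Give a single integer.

Selinger DP over subsets of {A,B,C}:
  {C}: scan cost=200, card=200
  {B}: scan cost=200, card=200
  {A}: scan cost=500, card=500
  {BC}: card=5000; try (C,hash)→3600, (B,hash)→3600, (C,merge)→3800, (B,merge)→3800, (C,nl_idx)→6800, (C,nl)→40200 …(+1); best=3600 via (C,hash)
  {AB}: card=50000; try (B,hash)→4200, (A,merge)→7000, (B,merge)→7300, (A,hash)→9400, (A,nl_idx)→52000, (A,nl)→100200 …(+1); best=4200 via (B,hash)
  {ABC}: card=1250000; try (A,hash)→17600, (C,hash)→57400, (A,merge)→78600, (C,merge)→856000, (A,nl_idx)→1298600, (C,nl_idx)→1654200 …(+2); best=17600 via (A,hash)

17600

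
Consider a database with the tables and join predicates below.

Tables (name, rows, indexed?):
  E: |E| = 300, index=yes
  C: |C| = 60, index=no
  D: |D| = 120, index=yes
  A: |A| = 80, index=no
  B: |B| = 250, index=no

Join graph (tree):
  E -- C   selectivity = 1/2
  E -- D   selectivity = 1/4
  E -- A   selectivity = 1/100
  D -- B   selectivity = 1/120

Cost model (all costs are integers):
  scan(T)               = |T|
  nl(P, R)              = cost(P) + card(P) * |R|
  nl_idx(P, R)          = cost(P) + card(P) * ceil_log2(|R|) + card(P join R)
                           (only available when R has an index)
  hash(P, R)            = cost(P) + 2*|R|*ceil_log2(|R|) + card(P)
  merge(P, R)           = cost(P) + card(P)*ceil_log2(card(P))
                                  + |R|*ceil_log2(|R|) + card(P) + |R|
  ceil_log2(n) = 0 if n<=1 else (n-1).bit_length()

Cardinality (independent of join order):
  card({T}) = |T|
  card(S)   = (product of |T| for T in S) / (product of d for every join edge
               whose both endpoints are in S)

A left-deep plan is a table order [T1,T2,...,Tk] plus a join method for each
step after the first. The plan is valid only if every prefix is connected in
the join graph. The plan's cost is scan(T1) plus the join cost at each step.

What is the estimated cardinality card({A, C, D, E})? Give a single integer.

Tables in S: A(80), C(60), D(120), E(300)
Edges inside S: E-C(d=2), E-D(d=4), E-A(d=100)
numerator = 80 * 60 * 120 * 300 = 172800000
denominator = 2 * 4 * 100 = 800
card(S) = 172800000 / 800 = 216000

216000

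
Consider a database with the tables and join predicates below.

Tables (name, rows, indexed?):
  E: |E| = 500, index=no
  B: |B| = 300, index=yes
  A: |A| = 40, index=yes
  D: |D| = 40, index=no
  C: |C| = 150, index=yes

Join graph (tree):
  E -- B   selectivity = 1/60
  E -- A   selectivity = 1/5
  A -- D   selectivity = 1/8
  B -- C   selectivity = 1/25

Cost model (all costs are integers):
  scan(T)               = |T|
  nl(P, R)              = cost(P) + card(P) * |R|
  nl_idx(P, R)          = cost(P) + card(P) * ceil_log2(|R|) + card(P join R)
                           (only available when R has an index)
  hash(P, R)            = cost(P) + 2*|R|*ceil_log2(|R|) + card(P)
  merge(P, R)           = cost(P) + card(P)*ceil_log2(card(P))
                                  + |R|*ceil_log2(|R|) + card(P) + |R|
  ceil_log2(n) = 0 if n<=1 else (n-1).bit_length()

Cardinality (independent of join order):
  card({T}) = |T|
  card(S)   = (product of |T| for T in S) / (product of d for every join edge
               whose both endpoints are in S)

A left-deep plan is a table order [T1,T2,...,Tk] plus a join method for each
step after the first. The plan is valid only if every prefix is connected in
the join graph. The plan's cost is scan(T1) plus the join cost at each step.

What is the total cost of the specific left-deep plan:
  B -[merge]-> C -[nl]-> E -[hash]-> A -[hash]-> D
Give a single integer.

step 1: scan B: cost=300, card=300
step 2: join C via merge
    card(P join C) = 300*150/(25) = 1800
    cost = 300 + 300*9 + 150*8 + 300 + 150 = 4650
step 3: join E via nl
    card(P join E) = 1800*500/(60) = 15000
    cost = 4650 + 1800*500 = 904650
step 4: join A via hash
    card(P join A) = 15000*40/(5) = 120000
    cost = 904650 + 2*40*6 + 15000 = 920130
step 5: join D via hash
    card(P join D) = 120000*40/(8) = 600000
    cost = 920130 + 2*40*6 + 120000 = 1040610

1040610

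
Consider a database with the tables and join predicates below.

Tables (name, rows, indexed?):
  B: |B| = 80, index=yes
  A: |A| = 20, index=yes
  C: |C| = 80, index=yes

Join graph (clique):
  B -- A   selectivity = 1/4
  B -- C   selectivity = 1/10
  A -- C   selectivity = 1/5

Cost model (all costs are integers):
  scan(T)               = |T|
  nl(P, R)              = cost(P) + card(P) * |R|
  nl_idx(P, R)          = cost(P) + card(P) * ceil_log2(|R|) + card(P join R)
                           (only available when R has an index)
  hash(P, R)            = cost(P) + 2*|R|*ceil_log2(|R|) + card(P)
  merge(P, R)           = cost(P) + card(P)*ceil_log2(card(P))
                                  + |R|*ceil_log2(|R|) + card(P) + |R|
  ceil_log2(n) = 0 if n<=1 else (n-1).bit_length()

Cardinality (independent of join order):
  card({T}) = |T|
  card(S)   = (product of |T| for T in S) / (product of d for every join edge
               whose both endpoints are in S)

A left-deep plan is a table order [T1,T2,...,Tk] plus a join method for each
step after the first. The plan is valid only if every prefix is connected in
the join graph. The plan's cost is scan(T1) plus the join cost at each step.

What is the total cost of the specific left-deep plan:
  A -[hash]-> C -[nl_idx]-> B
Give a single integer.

4040

step 1: scan A: cost=20, card=20
step 2: join C via hash
    card(P join C) = 20*80/(5) = 320
    cost = 20 + 2*80*7 + 20 = 1160
step 3: join B via nl_idx
    card(P join B) = 320*80/(4*10) = 640
    cost = 1160 + 320*7 + 640 = 4040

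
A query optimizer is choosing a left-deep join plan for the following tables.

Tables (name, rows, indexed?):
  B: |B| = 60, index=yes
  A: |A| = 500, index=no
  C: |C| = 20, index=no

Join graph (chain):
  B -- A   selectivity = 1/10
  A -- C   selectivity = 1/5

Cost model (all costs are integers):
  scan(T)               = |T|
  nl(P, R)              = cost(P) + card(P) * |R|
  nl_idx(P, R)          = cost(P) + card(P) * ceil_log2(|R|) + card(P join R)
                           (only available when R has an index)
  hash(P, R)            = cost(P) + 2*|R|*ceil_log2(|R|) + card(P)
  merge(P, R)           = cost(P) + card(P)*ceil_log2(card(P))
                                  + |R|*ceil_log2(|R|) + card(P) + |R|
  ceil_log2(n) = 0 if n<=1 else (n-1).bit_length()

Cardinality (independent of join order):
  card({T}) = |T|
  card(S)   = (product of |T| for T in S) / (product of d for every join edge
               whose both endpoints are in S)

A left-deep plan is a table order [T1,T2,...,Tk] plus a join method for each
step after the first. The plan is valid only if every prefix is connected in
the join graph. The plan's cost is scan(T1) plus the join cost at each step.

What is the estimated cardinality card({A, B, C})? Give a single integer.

Tables in S: A(500), B(60), C(20)
Edges inside S: B-A(d=10), A-C(d=5)
numerator = 500 * 60 * 20 = 600000
denominator = 10 * 5 = 50
card(S) = 600000 / 50 = 12000

12000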